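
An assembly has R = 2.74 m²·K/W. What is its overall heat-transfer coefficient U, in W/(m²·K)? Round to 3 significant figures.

0.365 W/(m²·K)

U = 1/R = 1/2.74 = 0.365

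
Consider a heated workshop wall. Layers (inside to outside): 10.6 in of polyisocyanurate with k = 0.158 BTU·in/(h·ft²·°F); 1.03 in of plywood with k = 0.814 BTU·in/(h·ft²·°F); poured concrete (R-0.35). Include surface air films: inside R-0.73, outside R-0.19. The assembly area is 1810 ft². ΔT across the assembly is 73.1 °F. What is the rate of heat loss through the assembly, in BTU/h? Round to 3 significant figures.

1900 BTU/h

10.6/0.158 = 67.09
1.03/0.814 = 1.265
R_total = 0.73 + 67.09 + 1.265 + 0.35 + 0.19 = 69.62 ft²·°F·h/BTU
Q = A·ΔT/R = 1810 × 73.1 / 69.62 = 1900 BTU/h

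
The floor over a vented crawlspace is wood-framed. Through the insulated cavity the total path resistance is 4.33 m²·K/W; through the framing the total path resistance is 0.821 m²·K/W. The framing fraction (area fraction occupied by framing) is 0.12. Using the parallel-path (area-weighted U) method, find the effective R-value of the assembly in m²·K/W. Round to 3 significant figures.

U_eff = 0.88/4.33 + 0.12/0.821 = 0.2032 + 0.1462 = 0.3494
R_eff = 1/U_eff = 2.862 m²·K/W

2.86 m²·K/W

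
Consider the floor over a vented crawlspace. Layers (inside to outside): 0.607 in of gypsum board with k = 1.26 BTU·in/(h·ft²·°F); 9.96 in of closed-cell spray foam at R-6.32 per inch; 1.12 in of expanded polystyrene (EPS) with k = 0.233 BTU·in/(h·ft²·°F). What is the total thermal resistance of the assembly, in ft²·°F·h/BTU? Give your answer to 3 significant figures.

0.607/1.26 = 0.4817
9.96 × 6.32 = 62.95
1.12/0.233 = 4.807
R_total = 0.4817 + 62.95 + 4.807 = 68.24 ft²·°F·h/BTU

68.2 ft²·°F·h/BTU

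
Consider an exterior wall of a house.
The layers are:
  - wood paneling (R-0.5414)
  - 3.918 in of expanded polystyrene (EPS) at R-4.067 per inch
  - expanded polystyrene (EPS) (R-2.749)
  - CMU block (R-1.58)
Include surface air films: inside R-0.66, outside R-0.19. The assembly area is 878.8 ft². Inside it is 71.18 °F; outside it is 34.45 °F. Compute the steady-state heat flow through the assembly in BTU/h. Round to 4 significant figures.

3.918 × 4.067 = 15.935
R_total = 0.66 + 0.5414 + 15.935 + 2.749 + 1.58 + 0.19 = 21.655 ft²·°F·h/BTU
Q = A·ΔT/R = 878.8 × (71.18 − 34.45) / 21.655 = 1490.6 BTU/h

1491 BTU/h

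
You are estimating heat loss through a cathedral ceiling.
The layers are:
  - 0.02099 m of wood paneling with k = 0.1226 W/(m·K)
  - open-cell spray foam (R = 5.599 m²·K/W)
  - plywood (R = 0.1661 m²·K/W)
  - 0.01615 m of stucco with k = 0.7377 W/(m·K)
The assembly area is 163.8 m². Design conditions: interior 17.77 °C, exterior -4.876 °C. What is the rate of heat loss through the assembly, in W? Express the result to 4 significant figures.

622.6 W

0.02099/0.1226 = 0.17121
0.01615/0.7377 = 0.021892
R_total = 0.17121 + 5.599 + 0.1661 + 0.021892 = 5.9582 m²·K/W
Q = A·ΔT/R = 163.8 × (17.77 − (-4.876)) / 5.9582 = 622.57 W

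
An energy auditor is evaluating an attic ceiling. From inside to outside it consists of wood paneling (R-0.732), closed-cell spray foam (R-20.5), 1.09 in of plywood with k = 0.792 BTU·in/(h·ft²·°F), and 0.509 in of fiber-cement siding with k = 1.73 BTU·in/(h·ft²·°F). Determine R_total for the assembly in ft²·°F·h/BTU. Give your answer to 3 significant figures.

1.09/0.792 = 1.376
0.509/1.73 = 0.2942
R_total = 0.732 + 20.5 + 1.376 + 0.2942 = 22.9 ft²·°F·h/BTU

22.9 ft²·°F·h/BTU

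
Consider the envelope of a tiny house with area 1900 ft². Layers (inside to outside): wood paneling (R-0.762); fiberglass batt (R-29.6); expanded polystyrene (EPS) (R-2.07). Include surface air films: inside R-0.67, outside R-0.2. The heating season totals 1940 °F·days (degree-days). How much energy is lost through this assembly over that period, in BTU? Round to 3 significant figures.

R_total = 0.67 + 0.762 + 29.6 + 2.07 + 0.2 = 33.3 ft²·°F·h/BTU
E = A × HDD × 24 / R = 1900 × 1940 × 24 / 33.3 = 2656000 BTU

2660000 BTU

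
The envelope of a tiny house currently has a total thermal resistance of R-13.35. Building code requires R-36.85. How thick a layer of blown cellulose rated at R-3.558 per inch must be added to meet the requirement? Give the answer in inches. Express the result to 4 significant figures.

ΔR = 36.85 − 13.35 = 23.5 ft²·°F·h/BTU
L = ΔR / (R/in) = 23.5/3.558 = 6.6048 in

6.605 in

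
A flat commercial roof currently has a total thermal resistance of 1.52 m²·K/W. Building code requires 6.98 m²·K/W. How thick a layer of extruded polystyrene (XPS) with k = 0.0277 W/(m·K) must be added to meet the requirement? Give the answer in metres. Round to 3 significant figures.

ΔR = 6.98 − 1.52 = 5.46 m²·K/W
L = ΔR × k = 5.46 × 0.0277 = 0.1512 m

0.151 m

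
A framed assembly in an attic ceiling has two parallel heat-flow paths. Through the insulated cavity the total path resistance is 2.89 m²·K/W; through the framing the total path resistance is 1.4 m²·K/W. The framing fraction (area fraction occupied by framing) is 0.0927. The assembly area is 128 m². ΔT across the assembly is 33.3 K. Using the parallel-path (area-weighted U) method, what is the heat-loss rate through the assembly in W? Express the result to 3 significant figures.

U_eff = 0.9073/2.89 + 0.0927/1.4 = 0.3139 + 0.06621 = 0.3802
R_eff = 1/U_eff = 2.63 m²·K/W
Q = 128 × 33.3 / 2.63 = 1620 W

1620 W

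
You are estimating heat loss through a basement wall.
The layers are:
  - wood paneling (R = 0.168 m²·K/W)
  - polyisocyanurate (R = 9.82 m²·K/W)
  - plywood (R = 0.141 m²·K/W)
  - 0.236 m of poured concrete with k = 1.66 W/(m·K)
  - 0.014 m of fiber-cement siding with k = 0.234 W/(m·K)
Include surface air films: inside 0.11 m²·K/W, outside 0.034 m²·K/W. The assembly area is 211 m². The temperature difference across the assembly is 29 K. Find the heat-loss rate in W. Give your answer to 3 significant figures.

584 W

0.236/1.66 = 0.1422
0.014/0.234 = 0.05983
R_total = 0.11 + 0.168 + 9.82 + 0.141 + 0.1422 + 0.05983 + 0.034 = 10.47 m²·K/W
Q = A·ΔT/R = 211 × 29 / 10.47 = 584.2 W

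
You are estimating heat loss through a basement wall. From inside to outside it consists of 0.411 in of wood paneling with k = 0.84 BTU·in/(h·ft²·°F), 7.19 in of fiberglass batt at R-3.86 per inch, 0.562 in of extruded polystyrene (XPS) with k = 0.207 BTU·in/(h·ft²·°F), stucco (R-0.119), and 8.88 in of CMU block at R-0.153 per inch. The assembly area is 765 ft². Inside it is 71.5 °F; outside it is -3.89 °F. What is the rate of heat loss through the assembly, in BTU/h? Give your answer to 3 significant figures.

1780 BTU/h

0.411/0.84 = 0.4893
7.19 × 3.86 = 27.75
0.562/0.207 = 2.715
8.88 × 0.153 = 1.359
R_total = 0.4893 + 27.75 + 2.715 + 0.119 + 1.359 = 32.44 ft²·°F·h/BTU
Q = A·ΔT/R = 765 × (71.5 − (-3.89)) / 32.44 = 1778 BTU/h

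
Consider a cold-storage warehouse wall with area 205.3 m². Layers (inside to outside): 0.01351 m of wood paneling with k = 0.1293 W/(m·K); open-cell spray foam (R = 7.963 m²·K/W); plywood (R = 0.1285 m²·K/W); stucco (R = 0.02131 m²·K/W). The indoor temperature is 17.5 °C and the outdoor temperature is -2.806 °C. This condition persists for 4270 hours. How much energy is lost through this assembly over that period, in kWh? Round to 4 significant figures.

2166 kWh

0.01351/0.1293 = 0.10449
R_total = 0.10449 + 7.963 + 0.1285 + 0.02131 = 8.2173 m²·K/W
Q = 205.3 × (17.5 − (-2.806)) / 8.2173 = 507.32 W
E = 507.32 W × 4270 h / 1000 = 2166.3 kWh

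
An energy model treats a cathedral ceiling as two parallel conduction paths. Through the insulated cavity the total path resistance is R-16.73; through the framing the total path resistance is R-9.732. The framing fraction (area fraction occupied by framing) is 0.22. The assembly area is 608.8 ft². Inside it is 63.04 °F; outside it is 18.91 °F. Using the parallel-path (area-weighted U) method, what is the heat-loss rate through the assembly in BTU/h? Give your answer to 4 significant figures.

1860 BTU/h

U_eff = 0.78/16.73 + 0.22/9.732 = 0.046623 + 0.022606 = 0.069229
R_eff = 1/U_eff = 14.445 ft²·°F·h/BTU
Q = 608.8 × (63.04 − 18.91) / 14.445 = 1859.9 BTU/h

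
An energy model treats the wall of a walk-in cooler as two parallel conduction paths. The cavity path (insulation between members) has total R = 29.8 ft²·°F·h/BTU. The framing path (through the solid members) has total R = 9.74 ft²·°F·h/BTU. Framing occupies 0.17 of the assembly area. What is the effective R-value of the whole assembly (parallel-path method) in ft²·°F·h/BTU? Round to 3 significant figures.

U_eff = 0.83/29.8 + 0.17/9.74 = 0.02785 + 0.01745 = 0.04531
R_eff = 1/U_eff = 22.07 ft²·°F·h/BTU

22.1 ft²·°F·h/BTU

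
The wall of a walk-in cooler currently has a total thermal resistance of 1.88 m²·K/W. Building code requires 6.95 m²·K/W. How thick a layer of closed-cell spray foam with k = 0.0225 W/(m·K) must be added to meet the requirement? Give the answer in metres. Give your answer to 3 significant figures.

ΔR = 6.95 − 1.88 = 5.07 m²·K/W
L = ΔR × k = 5.07 × 0.0225 = 0.1141 m

0.114 m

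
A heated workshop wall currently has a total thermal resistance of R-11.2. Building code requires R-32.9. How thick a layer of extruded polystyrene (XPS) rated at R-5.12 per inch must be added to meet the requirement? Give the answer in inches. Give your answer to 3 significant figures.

ΔR = 32.9 − 11.2 = 21.7 ft²·°F·h/BTU
L = ΔR / (R/in) = 21.7/5.12 = 4.238 in

4.24 in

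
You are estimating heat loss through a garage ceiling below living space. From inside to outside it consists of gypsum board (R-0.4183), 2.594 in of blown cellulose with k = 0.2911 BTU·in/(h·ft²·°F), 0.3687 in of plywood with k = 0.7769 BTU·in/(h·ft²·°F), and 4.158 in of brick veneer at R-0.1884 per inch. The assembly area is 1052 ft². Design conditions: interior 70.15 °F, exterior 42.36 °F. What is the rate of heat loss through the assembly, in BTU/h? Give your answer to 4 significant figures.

2761 BTU/h

2.594/0.2911 = 8.911
0.3687/0.7769 = 0.47458
4.158 × 0.1884 = 0.78337
R_total = 0.4183 + 8.911 + 0.47458 + 0.78337 = 10.587 ft²·°F·h/BTU
Q = A·ΔT/R = 1052 × (70.15 − 42.36) / 10.587 = 2761.3 BTU/h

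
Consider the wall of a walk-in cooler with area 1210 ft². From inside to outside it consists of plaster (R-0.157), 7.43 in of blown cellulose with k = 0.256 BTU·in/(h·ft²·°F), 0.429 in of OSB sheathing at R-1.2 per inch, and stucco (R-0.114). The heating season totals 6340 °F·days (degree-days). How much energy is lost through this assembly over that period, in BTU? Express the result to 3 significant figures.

7.43/0.256 = 29.02
0.429 × 1.2 = 0.5148
R_total = 0.157 + 29.02 + 0.5148 + 0.114 = 29.81 ft²·°F·h/BTU
E = A × HDD × 24 / R = 1210 × 6340 × 24 / 29.81 = 6176000 BTU

6180000 BTU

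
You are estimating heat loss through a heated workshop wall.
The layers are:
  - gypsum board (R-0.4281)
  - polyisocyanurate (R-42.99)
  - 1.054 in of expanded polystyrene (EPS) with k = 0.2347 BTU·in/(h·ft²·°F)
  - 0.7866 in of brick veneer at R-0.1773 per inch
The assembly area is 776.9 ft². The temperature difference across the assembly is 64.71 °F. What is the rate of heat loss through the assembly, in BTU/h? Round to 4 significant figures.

1046 BTU/h

1.054/0.2347 = 4.4908
0.7866 × 0.1773 = 0.13946
R_total = 0.4281 + 42.99 + 4.4908 + 0.13946 = 48.048 ft²·°F·h/BTU
Q = A·ΔT/R = 776.9 × 64.71 / 48.048 = 1046.3 BTU/h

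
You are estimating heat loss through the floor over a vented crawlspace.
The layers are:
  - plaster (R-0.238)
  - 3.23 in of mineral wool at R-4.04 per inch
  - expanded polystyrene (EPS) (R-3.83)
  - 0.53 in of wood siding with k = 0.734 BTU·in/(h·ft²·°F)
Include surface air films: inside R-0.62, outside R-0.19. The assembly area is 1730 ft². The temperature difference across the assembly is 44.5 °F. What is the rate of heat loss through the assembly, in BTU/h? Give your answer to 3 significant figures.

4130 BTU/h

3.23 × 4.04 = 13.05
0.53/0.734 = 0.7221
R_total = 0.62 + 0.238 + 13.05 + 3.83 + 0.7221 + 0.19 = 18.65 ft²·°F·h/BTU
Q = A·ΔT/R = 1730 × 44.5 / 18.65 = 4128 BTU/h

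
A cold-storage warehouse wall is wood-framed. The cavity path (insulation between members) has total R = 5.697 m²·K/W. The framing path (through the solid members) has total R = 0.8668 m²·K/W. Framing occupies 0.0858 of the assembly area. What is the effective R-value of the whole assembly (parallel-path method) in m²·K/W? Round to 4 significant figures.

3.854 m²·K/W

U_eff = 0.9142/5.697 + 0.0858/0.8668 = 0.16047 + 0.098985 = 0.25946
R_eff = 1/U_eff = 3.8542 m²·K/W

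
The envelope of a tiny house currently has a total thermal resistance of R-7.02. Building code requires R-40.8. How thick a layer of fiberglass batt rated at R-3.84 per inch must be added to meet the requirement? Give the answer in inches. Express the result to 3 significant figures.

ΔR = 40.8 − 7.02 = 33.78 ft²·°F·h/BTU
L = ΔR / (R/in) = 33.78/3.84 = 8.797 in

8.80 in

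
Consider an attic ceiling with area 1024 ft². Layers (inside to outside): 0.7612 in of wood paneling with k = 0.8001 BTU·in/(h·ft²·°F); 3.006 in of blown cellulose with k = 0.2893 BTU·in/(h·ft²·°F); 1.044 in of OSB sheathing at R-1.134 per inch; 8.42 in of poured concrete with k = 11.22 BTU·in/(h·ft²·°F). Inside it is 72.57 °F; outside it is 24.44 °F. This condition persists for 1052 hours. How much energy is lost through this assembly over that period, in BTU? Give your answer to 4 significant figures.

0.7612/0.8001 = 0.95138
3.006/0.2893 = 10.391
1.044 × 1.134 = 1.1839
8.42/11.22 = 0.75045
R_total = 0.95138 + 10.391 + 1.1839 + 0.75045 = 13.276 ft²·°F·h/BTU
Q = 1024 × (72.57 − 24.44) / 13.276 = 3712.3 BTU/h
E = 3712.3 × 1052 = 3905300 BTU

3905000 BTU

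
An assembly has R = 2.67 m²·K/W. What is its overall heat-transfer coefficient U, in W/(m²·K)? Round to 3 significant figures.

U = 1/R = 1/2.67 = 0.3745

0.375 W/(m²·K)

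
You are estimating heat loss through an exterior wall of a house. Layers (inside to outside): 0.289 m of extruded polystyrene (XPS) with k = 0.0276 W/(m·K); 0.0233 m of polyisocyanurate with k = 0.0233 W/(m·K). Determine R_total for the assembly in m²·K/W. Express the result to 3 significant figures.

0.289/0.0276 = 10.47
0.0233/0.0233 = 1
R_total = 10.47 + 1 = 11.47 m²·K/W

11.5 m²·K/W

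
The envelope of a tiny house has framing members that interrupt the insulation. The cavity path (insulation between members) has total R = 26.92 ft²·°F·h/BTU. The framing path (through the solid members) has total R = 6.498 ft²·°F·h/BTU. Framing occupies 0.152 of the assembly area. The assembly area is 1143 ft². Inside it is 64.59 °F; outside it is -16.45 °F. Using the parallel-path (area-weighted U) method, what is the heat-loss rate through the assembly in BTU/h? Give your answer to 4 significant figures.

5085 BTU/h

U_eff = 0.848/26.92 + 0.152/6.498 = 0.031501 + 0.023392 = 0.054893
R_eff = 1/U_eff = 18.217 ft²·°F·h/BTU
Q = 1143 × (64.59 − (-16.45)) / 18.217 = 5084.6 BTU/h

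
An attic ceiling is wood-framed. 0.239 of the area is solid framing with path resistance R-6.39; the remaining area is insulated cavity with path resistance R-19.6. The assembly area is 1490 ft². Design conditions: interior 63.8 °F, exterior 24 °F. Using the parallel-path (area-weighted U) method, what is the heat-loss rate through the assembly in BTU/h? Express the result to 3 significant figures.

U_eff = 0.761/19.6 + 0.239/6.39 = 0.03883 + 0.0374 = 0.07623
R_eff = 1/U_eff = 13.12 ft²·°F·h/BTU
Q = 1490 × (63.8 − 24) / 13.12 = 4521 BTU/h

4520 BTU/h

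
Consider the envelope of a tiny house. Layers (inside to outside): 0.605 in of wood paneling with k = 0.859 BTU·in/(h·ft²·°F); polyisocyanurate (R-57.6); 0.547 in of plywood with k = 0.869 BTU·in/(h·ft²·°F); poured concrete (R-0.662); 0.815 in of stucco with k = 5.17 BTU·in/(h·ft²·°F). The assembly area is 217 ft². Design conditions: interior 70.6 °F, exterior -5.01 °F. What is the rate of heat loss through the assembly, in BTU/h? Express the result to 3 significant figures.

0.605/0.859 = 0.7043
0.547/0.869 = 0.6295
0.815/5.17 = 0.1576
R_total = 0.7043 + 57.6 + 0.6295 + 0.662 + 0.1576 = 59.75 ft²·°F·h/BTU
Q = A·ΔT/R = 217 × (70.6 − (-5.01)) / 59.75 = 274.6 BTU/h

275 BTU/h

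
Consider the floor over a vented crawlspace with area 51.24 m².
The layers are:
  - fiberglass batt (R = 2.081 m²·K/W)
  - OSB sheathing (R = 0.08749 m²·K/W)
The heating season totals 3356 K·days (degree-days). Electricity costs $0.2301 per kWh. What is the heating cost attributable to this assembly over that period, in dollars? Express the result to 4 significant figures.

R_total = 2.081 + 0.08749 = 2.1685 m²·K/W
E = A × HDD × 24 / R / 1000 = 51.24 × 3356 × 24 / 2.1685 / 1000 = 1903.2 kWh
Cost = 1903.2 × 0.2301 = $437.93

437.9 dollars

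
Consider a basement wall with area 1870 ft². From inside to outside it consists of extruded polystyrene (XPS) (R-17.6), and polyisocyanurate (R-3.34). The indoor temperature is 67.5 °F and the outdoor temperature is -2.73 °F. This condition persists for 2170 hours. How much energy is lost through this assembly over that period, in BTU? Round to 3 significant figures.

13600000 BTU

R_total = 17.6 + 3.34 = 20.94 ft²·°F·h/BTU
Q = 1870 × (67.5 − (-2.73)) / 20.94 = 6272 BTU/h
E = 6272 × 2170 = 13610000 BTU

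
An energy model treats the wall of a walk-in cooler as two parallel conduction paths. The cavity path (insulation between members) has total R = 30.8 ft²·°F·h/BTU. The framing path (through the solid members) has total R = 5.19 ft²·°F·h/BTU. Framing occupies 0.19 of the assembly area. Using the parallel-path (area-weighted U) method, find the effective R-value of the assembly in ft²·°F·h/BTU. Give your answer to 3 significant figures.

U_eff = 0.81/30.8 + 0.19/5.19 = 0.0263 + 0.03661 = 0.06291
R_eff = 1/U_eff = 15.9 ft²·°F·h/BTU

15.9 ft²·°F·h/BTU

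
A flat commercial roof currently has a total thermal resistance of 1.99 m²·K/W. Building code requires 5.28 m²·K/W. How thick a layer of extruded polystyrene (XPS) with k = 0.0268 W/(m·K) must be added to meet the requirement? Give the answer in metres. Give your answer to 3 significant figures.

ΔR = 5.28 − 1.99 = 3.29 m²·K/W
L = ΔR × k = 3.29 × 0.0268 = 0.08817 m

0.0882 m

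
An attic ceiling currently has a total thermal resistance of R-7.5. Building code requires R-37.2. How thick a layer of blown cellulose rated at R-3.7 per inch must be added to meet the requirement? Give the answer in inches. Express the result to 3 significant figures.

8.03 in

ΔR = 37.2 − 7.5 = 29.7 ft²·°F·h/BTU
L = ΔR / (R/in) = 29.7/3.7 = 8.027 in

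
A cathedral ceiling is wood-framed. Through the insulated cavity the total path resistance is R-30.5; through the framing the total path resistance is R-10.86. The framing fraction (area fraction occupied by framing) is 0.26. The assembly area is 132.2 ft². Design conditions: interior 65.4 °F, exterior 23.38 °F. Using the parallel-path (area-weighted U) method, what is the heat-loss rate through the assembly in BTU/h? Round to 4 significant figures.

U_eff = 0.74/30.5 + 0.26/10.86 = 0.024262 + 0.023941 = 0.048203
R_eff = 1/U_eff = 20.745 ft²·°F·h/BTU
Q = 132.2 × (65.4 − 23.38) / 20.745 = 267.77 BTU/h

267.8 BTU/h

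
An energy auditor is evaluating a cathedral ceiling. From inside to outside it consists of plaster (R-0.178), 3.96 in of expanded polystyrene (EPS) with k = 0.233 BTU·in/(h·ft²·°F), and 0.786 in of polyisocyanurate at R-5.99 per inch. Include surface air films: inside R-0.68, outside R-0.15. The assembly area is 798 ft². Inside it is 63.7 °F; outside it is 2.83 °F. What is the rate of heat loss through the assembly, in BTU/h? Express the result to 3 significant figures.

2140 BTU/h

3.96/0.233 = 17
0.786 × 5.99 = 4.708
R_total = 0.68 + 0.178 + 17 + 4.708 + 0.15 = 22.71 ft²·°F·h/BTU
Q = A·ΔT/R = 798 × (63.7 − 2.83) / 22.71 = 2139 BTU/h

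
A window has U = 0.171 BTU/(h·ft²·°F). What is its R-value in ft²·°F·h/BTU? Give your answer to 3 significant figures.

5.85 ft²·°F·h/BTU

R = 1/U = 1/0.171 = 5.848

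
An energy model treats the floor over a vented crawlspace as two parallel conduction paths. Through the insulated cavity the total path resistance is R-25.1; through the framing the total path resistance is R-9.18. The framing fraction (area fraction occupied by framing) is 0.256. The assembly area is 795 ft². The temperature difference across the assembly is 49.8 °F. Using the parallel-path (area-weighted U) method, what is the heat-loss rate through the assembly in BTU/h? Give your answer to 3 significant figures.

2280 BTU/h

U_eff = 0.744/25.1 + 0.256/9.18 = 0.02964 + 0.02789 = 0.05753
R_eff = 1/U_eff = 17.38 ft²·°F·h/BTU
Q = 795 × 49.8 / 17.38 = 2278 BTU/h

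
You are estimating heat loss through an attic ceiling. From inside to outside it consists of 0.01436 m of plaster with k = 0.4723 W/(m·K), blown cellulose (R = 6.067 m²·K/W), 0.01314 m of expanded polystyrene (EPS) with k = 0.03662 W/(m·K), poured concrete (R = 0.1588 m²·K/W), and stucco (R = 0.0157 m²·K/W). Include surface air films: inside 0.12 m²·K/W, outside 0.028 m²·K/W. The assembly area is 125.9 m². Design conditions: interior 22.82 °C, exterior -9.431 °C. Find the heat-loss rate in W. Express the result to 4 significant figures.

0.01436/0.4723 = 0.030404
0.01314/0.03662 = 0.35882
R_total = 0.12 + 0.030404 + 6.067 + 0.35882 + 0.1588 + 0.0157 + 0.028 = 6.7787 m²·K/W
Q = A·ΔT/R = 125.9 × (22.82 − (-9.431)) / 6.7787 = 598.99 W

599.0 W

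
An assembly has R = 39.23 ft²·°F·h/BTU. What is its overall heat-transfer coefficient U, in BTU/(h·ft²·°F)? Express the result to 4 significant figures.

0.02549 BTU/(h·ft²·°F)

U = 1/R = 1/39.23 = 0.025491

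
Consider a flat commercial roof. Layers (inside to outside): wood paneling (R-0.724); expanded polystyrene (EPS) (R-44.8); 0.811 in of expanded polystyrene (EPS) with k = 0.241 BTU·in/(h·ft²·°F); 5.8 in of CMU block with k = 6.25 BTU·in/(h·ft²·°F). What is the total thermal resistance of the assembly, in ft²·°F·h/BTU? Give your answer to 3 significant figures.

49.8 ft²·°F·h/BTU

0.811/0.241 = 3.365
5.8/6.25 = 0.928
R_total = 0.724 + 44.8 + 3.365 + 0.928 = 49.82 ft²·°F·h/BTU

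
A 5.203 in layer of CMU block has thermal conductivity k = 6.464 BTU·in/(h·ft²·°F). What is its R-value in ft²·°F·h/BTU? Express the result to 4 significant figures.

0.8049 ft²·°F·h/BTU

R = L/k = 5.203/6.464 = 0.80492 ft²·°F·h/BTU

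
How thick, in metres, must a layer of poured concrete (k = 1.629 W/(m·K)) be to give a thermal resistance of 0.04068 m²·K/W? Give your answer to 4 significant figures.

L = R·k = 0.04068 × 1.629 = 0.066268 m

0.06627 m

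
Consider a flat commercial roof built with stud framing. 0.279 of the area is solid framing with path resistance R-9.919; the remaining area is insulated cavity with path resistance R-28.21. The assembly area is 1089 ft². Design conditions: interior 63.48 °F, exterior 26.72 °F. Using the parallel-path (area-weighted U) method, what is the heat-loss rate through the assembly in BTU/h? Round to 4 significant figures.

U_eff = 0.721/28.21 + 0.279/9.919 = 0.025558 + 0.028128 = 0.053686
R_eff = 1/U_eff = 18.627 ft²·°F·h/BTU
Q = 1089 × (63.48 − 26.72) / 18.627 = 2149.1 BTU/h

2149 BTU/h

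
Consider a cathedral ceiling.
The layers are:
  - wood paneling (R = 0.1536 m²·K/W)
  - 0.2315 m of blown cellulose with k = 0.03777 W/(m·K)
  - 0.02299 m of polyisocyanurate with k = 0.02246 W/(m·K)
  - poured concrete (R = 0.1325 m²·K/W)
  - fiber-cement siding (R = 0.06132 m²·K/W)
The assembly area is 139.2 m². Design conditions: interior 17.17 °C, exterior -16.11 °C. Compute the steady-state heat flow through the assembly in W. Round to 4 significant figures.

0.2315/0.03777 = 6.1292
0.02299/0.02246 = 1.0236
R_total = 0.1536 + 6.1292 + 1.0236 + 0.1325 + 0.06132 = 7.5002 m²·K/W
Q = A·ΔT/R = 139.2 × (17.17 − (-16.11)) / 7.5002 = 617.66 W

617.7 W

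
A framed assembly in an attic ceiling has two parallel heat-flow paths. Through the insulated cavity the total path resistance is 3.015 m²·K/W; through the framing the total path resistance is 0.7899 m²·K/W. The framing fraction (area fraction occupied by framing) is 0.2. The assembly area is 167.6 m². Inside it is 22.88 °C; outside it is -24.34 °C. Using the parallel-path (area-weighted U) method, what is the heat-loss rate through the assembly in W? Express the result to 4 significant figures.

4104 W

U_eff = 0.8/3.015 + 0.2/0.7899 = 0.26534 + 0.2532 = 0.51854
R_eff = 1/U_eff = 1.9285 m²·K/W
Q = 167.6 × (22.88 − (-24.34)) / 1.9285 = 4103.7 W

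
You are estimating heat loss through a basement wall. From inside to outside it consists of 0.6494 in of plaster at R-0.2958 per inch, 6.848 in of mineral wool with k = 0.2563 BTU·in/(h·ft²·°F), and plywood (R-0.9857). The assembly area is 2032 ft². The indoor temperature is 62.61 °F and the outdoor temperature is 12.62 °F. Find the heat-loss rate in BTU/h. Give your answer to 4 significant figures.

0.6494 × 0.2958 = 0.19209
6.848/0.2563 = 26.719
R_total = 0.19209 + 26.719 + 0.9857 = 27.896 ft²·°F·h/BTU
Q = A·ΔT/R = 2032 × (62.61 − 12.62) / 27.896 = 3641.3 BTU/h

3641 BTU/h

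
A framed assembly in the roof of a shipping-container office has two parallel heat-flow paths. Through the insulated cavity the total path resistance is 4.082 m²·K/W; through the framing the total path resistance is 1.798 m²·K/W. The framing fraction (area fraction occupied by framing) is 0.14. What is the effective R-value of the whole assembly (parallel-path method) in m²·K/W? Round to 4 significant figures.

U_eff = 0.86/4.082 + 0.14/1.798 = 0.21068 + 0.077864 = 0.28855
R_eff = 1/U_eff = 3.4657 m²·K/W

3.466 m²·K/W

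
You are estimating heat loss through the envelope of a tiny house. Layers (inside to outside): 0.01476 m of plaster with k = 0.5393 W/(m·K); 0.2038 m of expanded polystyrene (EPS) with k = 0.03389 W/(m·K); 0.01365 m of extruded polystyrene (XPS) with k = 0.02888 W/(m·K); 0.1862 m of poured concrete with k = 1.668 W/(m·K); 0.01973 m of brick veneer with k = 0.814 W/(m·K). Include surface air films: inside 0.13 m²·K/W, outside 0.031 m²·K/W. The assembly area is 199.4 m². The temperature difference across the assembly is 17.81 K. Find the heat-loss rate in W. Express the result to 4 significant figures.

521.5 W

0.01476/0.5393 = 0.027369
0.2038/0.03389 = 6.0136
0.01365/0.02888 = 0.47265
0.1862/1.668 = 0.11163
0.01973/0.814 = 0.024238
R_total = 0.13 + 0.027369 + 6.0136 + 0.47265 + 0.11163 + 0.024238 + 0.031 = 6.8105 m²·K/W
Q = A·ΔT/R = 199.4 × 17.81 / 6.8105 = 521.45 W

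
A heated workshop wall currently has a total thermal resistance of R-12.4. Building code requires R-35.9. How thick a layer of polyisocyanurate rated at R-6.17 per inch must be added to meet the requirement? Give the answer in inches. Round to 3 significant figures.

3.81 in

ΔR = 35.9 − 12.4 = 23.5 ft²·°F·h/BTU
L = ΔR / (R/in) = 23.5/6.17 = 3.809 in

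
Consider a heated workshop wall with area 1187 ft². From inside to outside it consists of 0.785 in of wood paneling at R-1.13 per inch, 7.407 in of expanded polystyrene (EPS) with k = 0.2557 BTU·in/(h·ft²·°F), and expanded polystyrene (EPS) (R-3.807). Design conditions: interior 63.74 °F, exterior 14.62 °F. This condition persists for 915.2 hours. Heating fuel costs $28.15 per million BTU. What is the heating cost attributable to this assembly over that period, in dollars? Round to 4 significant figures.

0.785 × 1.13 = 0.88705
7.407/0.2557 = 28.968
R_total = 0.88705 + 28.968 + 3.807 = 33.662 ft²·°F·h/BTU
Q = 1187 × (63.74 − 14.62) / 33.662 = 1732.1 BTU/h
E = 1732.1 × 915.2 = 1585200 BTU
Cost = 1585200/10⁶ × 28.15 = $44.624

44.62 dollars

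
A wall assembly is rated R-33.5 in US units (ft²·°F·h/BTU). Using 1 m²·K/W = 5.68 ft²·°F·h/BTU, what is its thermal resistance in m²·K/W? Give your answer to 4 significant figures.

5.898 m²·K/W

R_SI = 33.5/5.68 = 5.8979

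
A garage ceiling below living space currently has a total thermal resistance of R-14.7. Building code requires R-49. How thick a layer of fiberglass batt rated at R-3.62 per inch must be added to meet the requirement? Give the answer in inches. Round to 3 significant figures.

9.48 in

ΔR = 49 − 14.7 = 34.3 ft²·°F·h/BTU
L = ΔR / (R/in) = 34.3/3.62 = 9.475 in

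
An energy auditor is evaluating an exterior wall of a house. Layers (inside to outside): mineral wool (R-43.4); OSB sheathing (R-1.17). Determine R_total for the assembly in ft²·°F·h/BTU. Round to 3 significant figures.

R_total = 43.4 + 1.17 = 44.57 ft²·°F·h/BTU

44.6 ft²·°F·h/BTU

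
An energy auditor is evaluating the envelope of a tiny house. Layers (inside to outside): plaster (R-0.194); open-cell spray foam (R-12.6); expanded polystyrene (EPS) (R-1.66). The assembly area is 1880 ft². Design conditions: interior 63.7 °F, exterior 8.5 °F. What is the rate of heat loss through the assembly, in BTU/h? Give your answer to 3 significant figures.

R_total = 0.194 + 12.6 + 1.66 = 14.45 ft²·°F·h/BTU
Q = A·ΔT/R = 1880 × (63.7 − 8.5) / 14.45 = 7180 BTU/h

7180 BTU/h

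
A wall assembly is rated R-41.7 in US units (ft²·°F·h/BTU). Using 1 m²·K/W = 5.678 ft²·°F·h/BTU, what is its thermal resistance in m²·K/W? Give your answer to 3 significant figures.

R_SI = 41.7/5.678 = 7.344

7.34 m²·K/W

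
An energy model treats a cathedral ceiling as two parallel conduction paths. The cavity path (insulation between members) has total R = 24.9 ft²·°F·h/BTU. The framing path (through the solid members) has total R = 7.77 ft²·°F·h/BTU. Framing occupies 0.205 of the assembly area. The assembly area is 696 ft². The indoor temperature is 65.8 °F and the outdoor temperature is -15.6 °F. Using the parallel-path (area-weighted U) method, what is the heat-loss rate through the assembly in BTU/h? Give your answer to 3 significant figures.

U_eff = 0.795/24.9 + 0.205/7.77 = 0.03193 + 0.02638 = 0.05831
R_eff = 1/U_eff = 17.15 ft²·°F·h/BTU
Q = 696 × (65.8 − (-15.6)) / 17.15 = 3304 BTU/h

3300 BTU/h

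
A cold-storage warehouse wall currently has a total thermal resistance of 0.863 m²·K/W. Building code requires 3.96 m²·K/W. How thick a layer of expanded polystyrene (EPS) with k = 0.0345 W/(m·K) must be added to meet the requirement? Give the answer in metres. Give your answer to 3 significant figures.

0.107 m

ΔR = 3.96 − 0.863 = 3.097 m²·K/W
L = ΔR × k = 3.097 × 0.0345 = 0.1068 m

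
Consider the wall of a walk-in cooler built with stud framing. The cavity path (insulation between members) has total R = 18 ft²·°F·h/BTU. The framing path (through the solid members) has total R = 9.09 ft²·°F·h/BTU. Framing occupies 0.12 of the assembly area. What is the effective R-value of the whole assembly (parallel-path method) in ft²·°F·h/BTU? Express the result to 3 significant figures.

16.1 ft²·°F·h/BTU

U_eff = 0.88/18 + 0.12/9.09 = 0.04889 + 0.0132 = 0.06209
R_eff = 1/U_eff = 16.11 ft²·°F·h/BTU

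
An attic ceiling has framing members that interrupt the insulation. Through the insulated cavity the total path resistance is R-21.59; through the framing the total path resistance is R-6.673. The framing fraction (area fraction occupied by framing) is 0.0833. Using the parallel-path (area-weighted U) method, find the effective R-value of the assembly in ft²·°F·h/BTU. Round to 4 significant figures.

U_eff = 0.9167/21.59 + 0.0833/6.673 = 0.042459 + 0.012483 = 0.054943
R_eff = 1/U_eff = 18.201 ft²·°F·h/BTU

18.20 ft²·°F·h/BTU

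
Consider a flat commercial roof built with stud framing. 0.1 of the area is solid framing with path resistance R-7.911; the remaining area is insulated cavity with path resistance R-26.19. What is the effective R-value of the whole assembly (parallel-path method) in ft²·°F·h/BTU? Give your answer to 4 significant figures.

U_eff = 0.9/26.19 + 0.1/7.911 = 0.034364 + 0.012641 = 0.047005
R_eff = 1/U_eff = 21.274 ft²·°F·h/BTU

21.27 ft²·°F·h/BTU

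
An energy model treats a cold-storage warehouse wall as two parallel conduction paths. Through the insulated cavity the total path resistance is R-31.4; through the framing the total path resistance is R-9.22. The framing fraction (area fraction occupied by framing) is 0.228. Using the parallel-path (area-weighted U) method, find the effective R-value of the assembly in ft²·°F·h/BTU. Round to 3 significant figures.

U_eff = 0.772/31.4 + 0.228/9.22 = 0.02459 + 0.02473 = 0.04931
R_eff = 1/U_eff = 20.28 ft²·°F·h/BTU

20.3 ft²·°F·h/BTU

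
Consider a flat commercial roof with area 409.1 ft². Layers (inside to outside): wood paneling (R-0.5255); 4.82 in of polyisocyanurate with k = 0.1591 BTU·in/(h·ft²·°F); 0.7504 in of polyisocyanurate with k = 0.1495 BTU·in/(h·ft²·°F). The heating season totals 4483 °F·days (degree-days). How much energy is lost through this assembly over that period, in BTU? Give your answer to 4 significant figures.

4.82/0.1591 = 30.295
0.7504/0.1495 = 5.0194
R_total = 0.5255 + 30.295 + 5.0194 = 35.84 ft²·°F·h/BTU
E = A × HDD × 24 / R = 409.1 × 4483 × 24 / 35.84 = 1228100 BTU

1228000 BTU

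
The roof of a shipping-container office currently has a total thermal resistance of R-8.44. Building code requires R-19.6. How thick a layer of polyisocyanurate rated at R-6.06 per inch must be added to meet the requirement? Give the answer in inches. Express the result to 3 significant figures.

1.84 in

ΔR = 19.6 − 8.44 = 11.16 ft²·°F·h/BTU
L = ΔR / (R/in) = 11.16/6.06 = 1.842 in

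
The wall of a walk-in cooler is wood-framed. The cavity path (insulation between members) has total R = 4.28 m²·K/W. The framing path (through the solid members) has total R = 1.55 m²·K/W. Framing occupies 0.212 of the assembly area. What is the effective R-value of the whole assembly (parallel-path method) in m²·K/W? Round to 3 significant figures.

U_eff = 0.788/4.28 + 0.212/1.55 = 0.1841 + 0.1368 = 0.3209
R_eff = 1/U_eff = 3.116 m²·K/W

3.12 m²·K/W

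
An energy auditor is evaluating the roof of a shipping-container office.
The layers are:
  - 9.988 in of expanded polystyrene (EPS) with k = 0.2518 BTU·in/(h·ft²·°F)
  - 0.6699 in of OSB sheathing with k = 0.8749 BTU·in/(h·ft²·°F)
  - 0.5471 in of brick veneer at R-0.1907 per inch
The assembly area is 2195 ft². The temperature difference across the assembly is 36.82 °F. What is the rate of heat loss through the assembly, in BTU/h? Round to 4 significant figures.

9.988/0.2518 = 39.666
0.6699/0.8749 = 0.76569
0.5471 × 0.1907 = 0.10433
R_total = 39.666 + 0.76569 + 0.10433 = 40.536 ft²·°F·h/BTU
Q = A·ΔT/R = 2195 × 36.82 / 40.536 = 1993.8 BTU/h

1994 BTU/h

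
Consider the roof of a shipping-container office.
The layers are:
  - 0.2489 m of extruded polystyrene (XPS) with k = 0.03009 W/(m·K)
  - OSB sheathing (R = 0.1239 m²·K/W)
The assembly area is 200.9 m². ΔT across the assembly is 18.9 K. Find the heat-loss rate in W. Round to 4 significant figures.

452.3 W

0.2489/0.03009 = 8.2719
R_total = 8.2719 + 0.1239 = 8.3958 m²·K/W
Q = A·ΔT/R = 200.9 × 18.9 / 8.3958 = 452.25 W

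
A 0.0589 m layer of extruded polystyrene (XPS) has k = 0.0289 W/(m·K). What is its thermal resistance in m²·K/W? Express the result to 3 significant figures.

2.04 m²·K/W

R = L/k = 0.0589/0.0289 = 2.038 m²·K/W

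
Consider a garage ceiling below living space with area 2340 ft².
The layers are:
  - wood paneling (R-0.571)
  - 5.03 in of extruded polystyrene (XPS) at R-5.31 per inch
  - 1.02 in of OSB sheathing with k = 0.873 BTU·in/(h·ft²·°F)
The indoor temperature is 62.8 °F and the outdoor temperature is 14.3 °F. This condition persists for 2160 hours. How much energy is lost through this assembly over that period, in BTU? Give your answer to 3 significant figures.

5.03 × 5.31 = 26.71
1.02/0.873 = 1.168
R_total = 0.571 + 26.71 + 1.168 = 28.45 ft²·°F·h/BTU
Q = 2340 × (62.8 − 14.3) / 28.45 = 3989 BTU/h
E = 3989 × 2160 = 8617000 BTU

8620000 BTU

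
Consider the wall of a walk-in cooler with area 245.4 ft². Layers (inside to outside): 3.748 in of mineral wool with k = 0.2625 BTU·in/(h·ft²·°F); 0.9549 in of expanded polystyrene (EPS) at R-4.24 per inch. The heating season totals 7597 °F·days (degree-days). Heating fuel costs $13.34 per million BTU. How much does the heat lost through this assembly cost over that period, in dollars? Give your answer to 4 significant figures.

3.748/0.2625 = 14.278
0.9549 × 4.24 = 4.0488
R_total = 14.278 + 4.0488 = 18.327 ft²·°F·h/BTU
E = A × HDD × 24 / R = 245.4 × 7597 × 24 / 18.327 = 2441400 BTU
Cost = 2441400/10⁶ × 13.34 = $32.568

32.57 dollars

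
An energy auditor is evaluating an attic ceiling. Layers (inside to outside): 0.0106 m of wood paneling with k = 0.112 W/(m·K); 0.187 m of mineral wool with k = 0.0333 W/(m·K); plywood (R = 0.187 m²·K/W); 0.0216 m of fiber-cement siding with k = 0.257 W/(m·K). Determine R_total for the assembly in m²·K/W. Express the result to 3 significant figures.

0.0106/0.112 = 0.09464
0.187/0.0333 = 5.616
0.0216/0.257 = 0.08405
R_total = 0.09464 + 5.616 + 0.187 + 0.08405 = 5.981 m²·K/W

5.98 m²·K/W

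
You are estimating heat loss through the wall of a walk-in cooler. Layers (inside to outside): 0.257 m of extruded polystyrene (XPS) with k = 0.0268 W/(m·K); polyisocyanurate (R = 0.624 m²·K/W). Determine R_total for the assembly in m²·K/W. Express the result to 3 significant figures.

0.257/0.0268 = 9.59
R_total = 9.59 + 0.624 = 10.21 m²·K/W

10.2 m²·K/W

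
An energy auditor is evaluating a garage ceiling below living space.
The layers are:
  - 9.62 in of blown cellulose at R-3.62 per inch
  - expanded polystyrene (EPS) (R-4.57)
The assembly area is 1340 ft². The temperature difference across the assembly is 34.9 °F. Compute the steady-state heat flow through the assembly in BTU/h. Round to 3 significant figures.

9.62 × 3.62 = 34.82
R_total = 34.82 + 4.57 = 39.39 ft²·°F·h/BTU
Q = A·ΔT/R = 1340 × 34.9 / 39.39 = 1187 BTU/h

1190 BTU/h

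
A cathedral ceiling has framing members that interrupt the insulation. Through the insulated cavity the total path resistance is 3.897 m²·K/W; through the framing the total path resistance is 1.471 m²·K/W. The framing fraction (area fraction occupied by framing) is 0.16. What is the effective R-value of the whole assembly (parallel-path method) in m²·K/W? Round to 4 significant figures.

3.083 m²·K/W

U_eff = 0.84/3.897 + 0.16/1.471 = 0.21555 + 0.10877 = 0.32432
R_eff = 1/U_eff = 3.0834 m²·K/W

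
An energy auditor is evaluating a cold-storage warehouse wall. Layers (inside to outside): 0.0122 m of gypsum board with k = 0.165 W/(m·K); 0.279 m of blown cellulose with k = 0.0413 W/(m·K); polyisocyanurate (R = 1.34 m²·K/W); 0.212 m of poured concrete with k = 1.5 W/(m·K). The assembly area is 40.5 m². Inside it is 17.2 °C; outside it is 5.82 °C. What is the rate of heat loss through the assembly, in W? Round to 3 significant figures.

55.5 W

0.0122/0.165 = 0.07394
0.279/0.0413 = 6.755
0.212/1.5 = 0.1413
R_total = 0.07394 + 6.755 + 1.34 + 0.1413 = 8.311 m²·K/W
Q = A·ΔT/R = 40.5 × (17.2 − 5.82) / 8.311 = 55.46 W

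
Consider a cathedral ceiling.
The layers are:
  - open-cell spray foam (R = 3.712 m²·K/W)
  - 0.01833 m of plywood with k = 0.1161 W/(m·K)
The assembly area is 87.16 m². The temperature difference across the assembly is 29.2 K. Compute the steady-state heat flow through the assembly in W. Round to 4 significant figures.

657.7 W

0.01833/0.1161 = 0.15788
R_total = 3.712 + 0.15788 = 3.8699 m²·K/W
Q = A·ΔT/R = 87.16 × 29.2 / 3.8699 = 657.66 W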